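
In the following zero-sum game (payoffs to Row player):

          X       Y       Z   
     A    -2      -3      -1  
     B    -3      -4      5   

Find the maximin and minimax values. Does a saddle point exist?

Maximin = -3, Minimax = -3, Saddle: True

Work:
Row minimums: [-3, -4] → maximin = -3
Column maximums: [-2, -3, 5] → minimax = -3
Saddle point exists! Game value = -3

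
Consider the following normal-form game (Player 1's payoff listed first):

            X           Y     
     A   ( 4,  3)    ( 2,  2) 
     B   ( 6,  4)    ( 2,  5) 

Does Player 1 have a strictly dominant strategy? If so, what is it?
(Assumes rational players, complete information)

No strictly dominant strategy exists for Player 1

Work:
A strategy strictly dominates another if it gives a strictly higher payoff against every opponent action. Compare each pair of P1's strategies column-by-column:
  A vs B: [4 vs 6, 2 vs 2] → A does not strictly dominate B (column X: 4 ≤ 6)
  B vs A: [6 vs 4, 2 vs 2] → B does not strictly dominate A (column Y: 2 ≤ 2)
No single strategy strictly dominates all others → no strictly dominant strategy.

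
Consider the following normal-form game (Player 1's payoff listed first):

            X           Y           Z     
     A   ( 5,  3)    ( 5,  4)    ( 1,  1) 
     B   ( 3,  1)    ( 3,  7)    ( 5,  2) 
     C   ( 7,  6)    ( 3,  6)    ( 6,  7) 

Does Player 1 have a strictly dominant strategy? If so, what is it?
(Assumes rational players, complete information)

No strictly dominant strategy exists for Player 1

Work:
A strategy strictly dominates another if it gives a strictly higher payoff against every opponent action. Compare each pair of P1's strategies column-by-column:
  A vs B: [5 vs 3, 5 vs 3, 1 vs 5] → A does not strictly dominate B (column Z: 1 ≤ 5)
  A vs C: [5 vs 7, 5 vs 3, 1 vs 6] → A does not strictly dominate C (column X: 5 ≤ 7)
  B vs A: [3 vs 5, 3 vs 5, 5 vs 1] → B does not strictly dominate A (column X: 3 ≤ 5)
  B vs C: [3 vs 7, 3 vs 3, 5 vs 6] → B does not strictly dominate C (column X: 3 ≤ 7)
  C vs A: [7 vs 5, 3 vs 5, 6 vs 1] → C does not strictly dominate A (column Y: 3 ≤ 5)
  C vs B: [7 vs 3, 3 vs 3, 6 vs 5] → C does not strictly dominate B (column Y: 3 ≤ 3)
No single strategy strictly dominates all others → no strictly dominant strategy.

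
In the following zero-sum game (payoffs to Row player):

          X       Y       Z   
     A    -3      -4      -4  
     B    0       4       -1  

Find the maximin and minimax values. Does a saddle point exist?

Maximin = -1, Minimax = -1, Saddle: True

Work:
Row minimums: [-4, -1] → maximin = -1
Column maximums: [0, 4, -1] → minimax = -1
Saddle point exists! Game value = -1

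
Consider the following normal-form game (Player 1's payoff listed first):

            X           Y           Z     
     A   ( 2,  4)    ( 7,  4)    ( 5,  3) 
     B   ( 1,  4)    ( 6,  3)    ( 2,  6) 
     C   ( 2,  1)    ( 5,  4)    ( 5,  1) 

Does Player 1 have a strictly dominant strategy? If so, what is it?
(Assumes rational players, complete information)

No strictly dominant strategy exists for Player 1

Work:
A strategy strictly dominates another if it gives a strictly higher payoff against every opponent action. Compare each pair of P1's strategies column-by-column:
  A vs B: [2 vs 1, 7 vs 6, 5 vs 2] → A strictly dominates B
  A vs C: [2 vs 2, 7 vs 5, 5 vs 5] → A does not strictly dominate C (column X: 2 ≤ 2)
  B vs A: [1 vs 2, 6 vs 7, 2 vs 5] → B does not strictly dominate A (column X: 1 ≤ 2)
  B vs C: [1 vs 2, 6 vs 5, 2 vs 5] → B does not strictly dominate C (column X: 1 ≤ 2)
  C vs A: [2 vs 2, 5 vs 7, 5 vs 5] → C does not strictly dominate A (column X: 2 ≤ 2)
  C vs B: [2 vs 1, 5 vs 6, 5 vs 2] → C does not strictly dominate B (column Y: 5 ≤ 6)
No single strategy strictly dominates all others → no strictly dominant strategy.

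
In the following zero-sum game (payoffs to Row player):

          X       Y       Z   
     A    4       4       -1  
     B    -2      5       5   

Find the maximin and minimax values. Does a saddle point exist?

Maximin = -1, Minimax = 4, Saddle: False

Work:
Row minimums: [-1, -2] → maximin = -1
Column maximums: [4, 5, 5] → minimax = 4
No saddle point (maximin ≠ minimax). Mixed strategy needed.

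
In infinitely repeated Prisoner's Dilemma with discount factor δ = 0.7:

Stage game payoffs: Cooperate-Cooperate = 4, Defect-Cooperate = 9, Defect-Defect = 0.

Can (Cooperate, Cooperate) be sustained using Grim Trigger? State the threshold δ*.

δ* = 0.5556; since δ = 0.7 ≥ 0.5556, cooperation can be sustained

Work:
For Grim Trigger:
Cooperate forever: 4/(1-δ)
Defect then punished: 9 + 0·δ/(1-δ)
Need: 4/(1-δ) ≥ 9 + 0·δ/(1-δ)
Solving: δ ≥ (T-R)/(T-P) = (9-4)/(9-0) = 0.5556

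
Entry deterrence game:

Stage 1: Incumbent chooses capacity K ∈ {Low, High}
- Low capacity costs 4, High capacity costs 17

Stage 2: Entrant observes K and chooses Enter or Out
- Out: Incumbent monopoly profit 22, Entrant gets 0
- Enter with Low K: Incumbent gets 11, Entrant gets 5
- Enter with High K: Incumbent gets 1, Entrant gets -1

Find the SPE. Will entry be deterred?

SPE: (Low, Enter|Low, Out|High); Entry not deterred. Incumbent net profit = 7, Entrant gets 5

Work:
After Low K: Entrant enters (5 > 0)
After High K: Entrant stays out (-1 < 0)
Incumbent: Low → 11−4=7, High → 22−17=5
Incumbent chooses Low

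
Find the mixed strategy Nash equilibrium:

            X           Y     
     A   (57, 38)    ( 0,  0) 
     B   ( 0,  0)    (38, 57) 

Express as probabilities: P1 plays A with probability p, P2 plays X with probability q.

p = 0.6, q = 0.4

Work:
Find probabilities that make opponent indifferent:
P2 chooses q to make P1 indifferent between A and B
P1 chooses p to make P2 indifferent between X and Y
Mixed NE: P1 plays (A: 0.6, B: 0.4), P2 plays (X: 0.4, Y: 0.6)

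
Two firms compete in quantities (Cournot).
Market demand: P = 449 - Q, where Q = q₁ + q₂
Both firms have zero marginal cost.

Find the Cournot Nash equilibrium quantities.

q₁* = q₂* = 149.67; P* = 149.67

Work:
Profit: π_i = P·q_i = (a - q_i - q_j)·q_i
FOC: ∂π_i/∂q_i = a - 2q_i - q_j = 0
Reaction function: q_i = (449 - q_j)/2
Symmetry: q* = 449/3 = 149.67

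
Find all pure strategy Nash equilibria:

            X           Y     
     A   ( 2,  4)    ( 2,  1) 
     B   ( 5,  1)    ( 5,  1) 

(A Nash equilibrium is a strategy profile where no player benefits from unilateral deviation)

Nash equilibrium: (B, X), (B, Y)

Work:
Best responses:
  P1 vs X: payoffs [2, 5] → best response B (payoff 5)
  P1 vs Y: payoffs [2, 5] → best response B (payoff 5)
  P2 vs A: payoffs [4, 1] → best response X (payoff 4)
  P2 vs B: payoffs [1, 1] → best response X/Y (payoff 1)
Mutual best responses: (B,X), (B,Y) → Nash equilibria.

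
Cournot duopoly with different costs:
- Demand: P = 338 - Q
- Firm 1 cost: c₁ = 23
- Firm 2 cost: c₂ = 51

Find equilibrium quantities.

q₁* = 114.33, q₂* = 86.33

Work:
Reaction: q₁ = (338 - 23 - q₂)/2
Reaction: q₂ = (338 - 51 - q₁)/2
Solve simultaneously:
q₁* = (338 - 2×23 + 51)/3 = 114.33
q₂* = (338 - 2×51 + 23)/3 = 86.33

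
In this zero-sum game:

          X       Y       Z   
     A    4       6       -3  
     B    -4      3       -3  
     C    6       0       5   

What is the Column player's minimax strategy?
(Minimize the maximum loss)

Column should play Z, value = 5

Work:
Column player minimizes Row's maximum payoff:
Column X: max payoff to Row = 6
Column Y: max payoff to Row = 6
Column Z: max payoff to Row = 5
Minimum is 5, achieved by column Z.
Minimax strategy: Z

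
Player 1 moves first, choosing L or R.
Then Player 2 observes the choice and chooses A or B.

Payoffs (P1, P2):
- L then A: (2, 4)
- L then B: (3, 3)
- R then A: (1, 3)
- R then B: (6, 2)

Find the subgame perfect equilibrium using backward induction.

P1 plays L, P2 plays A after L and A after R; Payoff (2, 4)

Work:
Backward induction:
After L: P2 chooses A → P1 gets 2
After R: P2 chooses A → P1 gets 1
P1 chooses L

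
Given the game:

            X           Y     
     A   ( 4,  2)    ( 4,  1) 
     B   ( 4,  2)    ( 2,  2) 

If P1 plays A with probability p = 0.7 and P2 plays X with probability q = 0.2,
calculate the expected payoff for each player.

E[P1] = 3.52, E[P2] = 1.44

Work:
E[P1] = p·q·π₁(A,X) + p·(1-q)·π₁(A,Y) + (1-p)·q·π₁(B,X) + (1-p)·(1-q)·π₁(B,Y)
= 0.7·0.2·4 + 0.7·0.8·4 + 0.3·0.2·4 + 0.3·0.8·2
= 3.52

E[P2] = 1.44 (similar calculation)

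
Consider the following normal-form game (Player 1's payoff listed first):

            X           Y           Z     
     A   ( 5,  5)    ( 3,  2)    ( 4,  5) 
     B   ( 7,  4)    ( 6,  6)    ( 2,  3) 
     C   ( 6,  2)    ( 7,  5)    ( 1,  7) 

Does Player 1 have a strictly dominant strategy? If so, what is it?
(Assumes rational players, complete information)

No strictly dominant strategy exists for Player 1

Work:
A strategy strictly dominates another if it gives a strictly higher payoff against every opponent action. Compare each pair of P1's strategies column-by-column:
  A vs B: [5 vs 7, 3 vs 6, 4 vs 2] → A does not strictly dominate B (column X: 5 ≤ 7)
  A vs C: [5 vs 6, 3 vs 7, 4 vs 1] → A does not strictly dominate C (column X: 5 ≤ 6)
  B vs A: [7 vs 5, 6 vs 3, 2 vs 4] → B does not strictly dominate A (column Z: 2 ≤ 4)
  B vs C: [7 vs 6, 6 vs 7, 2 vs 1] → B does not strictly dominate C (column Y: 6 ≤ 7)
  C vs A: [6 vs 5, 7 vs 3, 1 vs 4] → C does not strictly dominate A (column Z: 1 ≤ 4)
  C vs B: [6 vs 7, 7 vs 6, 1 vs 2] → C does not strictly dominate B (column X: 6 ≤ 7)
No single strategy strictly dominates all others → no strictly dominant strategy.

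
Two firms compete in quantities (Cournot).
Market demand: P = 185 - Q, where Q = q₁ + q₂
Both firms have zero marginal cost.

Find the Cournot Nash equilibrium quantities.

q₁* = q₂* = 61.67; P* = 61.67

Work:
Profit: π_i = P·q_i = (a - q_i - q_j)·q_i
FOC: ∂π_i/∂q_i = a - 2q_i - q_j = 0
Reaction function: q_i = (185 - q_j)/2
Symmetry: q* = 185/3 = 61.67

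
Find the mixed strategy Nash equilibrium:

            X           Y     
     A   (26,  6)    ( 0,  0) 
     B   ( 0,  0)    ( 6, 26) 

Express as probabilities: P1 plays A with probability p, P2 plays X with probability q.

p = 0.8125, q = 0.1875

Work:
Find probabilities that make opponent indifferent:
P2 chooses q to make P1 indifferent between A and B
P1 chooses p to make P2 indifferent between X and Y
Mixed NE: P1 plays (A: 0.8125, B: 0.1875), P2 plays (X: 0.1875, Y: 0.8125)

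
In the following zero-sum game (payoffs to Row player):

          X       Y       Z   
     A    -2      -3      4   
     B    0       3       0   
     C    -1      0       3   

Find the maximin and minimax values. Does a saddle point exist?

Maximin = 0, Minimax = 0, Saddle: True

Work:
Row minimums: [-3, 0, -1] → maximin = 0
Column maximums: [0, 3, 4] → minimax = 0
Saddle point exists! Game value = 0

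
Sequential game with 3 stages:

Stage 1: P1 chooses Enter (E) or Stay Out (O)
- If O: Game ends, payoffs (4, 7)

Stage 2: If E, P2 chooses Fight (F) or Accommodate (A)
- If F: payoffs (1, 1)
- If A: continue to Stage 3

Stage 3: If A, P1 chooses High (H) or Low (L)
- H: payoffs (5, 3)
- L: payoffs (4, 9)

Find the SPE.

SPE: (E, A, H); Outcome (5, 3)

Work:
Stage 3: P1 chooses H (5 vs 4)
Stage 2: P2: F->1, A->3 (anticipating H). Choose A
Stage 1: P1: O->4, E->5 (anticipating A, H). Choose E
SPE path: E -> A -> H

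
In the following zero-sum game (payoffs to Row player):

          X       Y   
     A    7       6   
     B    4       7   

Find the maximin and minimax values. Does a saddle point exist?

Maximin = 6, Minimax = 7, Saddle: False

Work:
Row minimums: [6, 4] → maximin = 6
Column maximums: [7, 7] → minimax = 7
No saddle point (maximin ≠ minimax). Mixed strategy needed.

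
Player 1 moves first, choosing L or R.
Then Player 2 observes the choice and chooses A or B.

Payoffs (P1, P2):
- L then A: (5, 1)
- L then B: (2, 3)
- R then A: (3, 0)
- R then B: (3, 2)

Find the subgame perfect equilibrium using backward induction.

P1 plays R, P2 plays B after L and B after R; Payoff (3, 2)

Work:
Backward induction:
After L: P2 chooses B → P1 gets 2
After R: P2 chooses B → P1 gets 3
P1 chooses R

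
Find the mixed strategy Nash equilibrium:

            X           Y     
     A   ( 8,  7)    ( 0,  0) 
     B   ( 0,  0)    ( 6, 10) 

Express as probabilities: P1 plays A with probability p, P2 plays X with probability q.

p = 0.5882, q = 0.4286

Work:
Find probabilities that make opponent indifferent:
P2 chooses q to make P1 indifferent between A and B
P1 chooses p to make P2 indifferent between X and Y
Mixed NE: P1 plays (A: 0.5882, B: 0.4118), P2 plays (X: 0.4286, Y: 0.5714)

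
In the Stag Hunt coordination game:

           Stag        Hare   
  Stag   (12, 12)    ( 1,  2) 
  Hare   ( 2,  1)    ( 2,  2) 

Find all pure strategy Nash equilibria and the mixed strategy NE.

Pure NE: (Stag, Stag) and (Hare, Hare); Mixed NE: p = 0.0909, q = 0.0909

Work:
Check pure NE:
(Stag, Stag): (12, 12) - no unilateral deviation beneficial
(Hare, Hare): (2, 2) - no unilateral deviation beneficial
Mixed NE: P1 plays Stag with p = 0.0909, P2 plays Stag with q = 0.0909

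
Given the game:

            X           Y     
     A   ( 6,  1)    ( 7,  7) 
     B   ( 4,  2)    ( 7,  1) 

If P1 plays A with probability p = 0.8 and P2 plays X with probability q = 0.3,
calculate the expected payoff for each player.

E[P1] = 6.58, E[P2] = 4.42

Work:
E[P1] = p·q·π₁(A,X) + p·(1-q)·π₁(A,Y) + (1-p)·q·π₁(B,X) + (1-p)·(1-q)·π₁(B,Y)
= 0.8·0.3·6 + 0.8·0.7·7 + 0.2·0.3·4 + 0.2·0.7·7
= 6.58

E[P2] = 4.42 (similar calculation)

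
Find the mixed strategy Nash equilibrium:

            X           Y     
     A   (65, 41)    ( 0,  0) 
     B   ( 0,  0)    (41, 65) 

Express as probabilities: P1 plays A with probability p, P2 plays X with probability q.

p = 0.6132, q = 0.3868

Work:
Find probabilities that make opponent indifferent:
P2 chooses q to make P1 indifferent between A and B
P1 chooses p to make P2 indifferent between X and Y
Mixed NE: P1 plays (A: 0.6132, B: 0.3868), P2 plays (X: 0.3868, Y: 0.6132)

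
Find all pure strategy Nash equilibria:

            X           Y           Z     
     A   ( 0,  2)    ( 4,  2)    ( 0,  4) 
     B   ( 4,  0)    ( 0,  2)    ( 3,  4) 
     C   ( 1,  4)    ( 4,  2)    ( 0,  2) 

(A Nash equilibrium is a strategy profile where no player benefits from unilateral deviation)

Nash equilibrium: (B, Z)

Work:
Best responses:
  P1 vs X: payoffs [0, 4, 1] → best response B (payoff 4)
  P1 vs Y: payoffs [4, 0, 4] → best response A/C (payoff 4)
  P1 vs Z: payoffs [0, 3, 0] → best response B (payoff 3)
  P2 vs A: payoffs [2, 2, 4] → best response Z (payoff 4)
  P2 vs B: payoffs [0, 2, 4] → best response Z (payoff 4)
  P2 vs C: payoffs [4, 2, 2] → best response X (payoff 4)
Mutual best responses: (B,Z) → Nash equilibria.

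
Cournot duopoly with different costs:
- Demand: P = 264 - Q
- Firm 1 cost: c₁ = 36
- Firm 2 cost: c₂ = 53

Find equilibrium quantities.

q₁* = 81.67, q₂* = 64.67

Work:
Reaction: q₁ = (264 - 36 - q₂)/2
Reaction: q₂ = (264 - 53 - q₁)/2
Solve simultaneously:
q₁* = (264 - 2×36 + 53)/3 = 81.67
q₂* = (264 - 2×53 + 36)/3 = 64.67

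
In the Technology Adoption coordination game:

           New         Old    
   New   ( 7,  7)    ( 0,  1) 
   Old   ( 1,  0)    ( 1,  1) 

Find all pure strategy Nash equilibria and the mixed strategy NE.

Pure NE: (New, New) and (Old, Old); Mixed NE: p = 0.1429, q = 0.1429

Work:
Check pure NE:
(New, New): (7, 7) - no unilateral deviation beneficial
(Old, Old): (1, 1) - no unilateral deviation beneficial
Mixed NE: P1 plays New with p = 0.1429, P2 plays New with q = 0.1429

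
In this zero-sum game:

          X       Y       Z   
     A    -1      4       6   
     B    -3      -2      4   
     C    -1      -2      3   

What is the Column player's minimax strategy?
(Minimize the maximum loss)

Column should play X, value = -1

Work:
Column player minimizes Row's maximum payoff:
Column X: max payoff to Row = -1
Column Y: max payoff to Row = 4
Column Z: max payoff to Row = 6
Minimum is -1, achieved by column X.
Minimax strategy: X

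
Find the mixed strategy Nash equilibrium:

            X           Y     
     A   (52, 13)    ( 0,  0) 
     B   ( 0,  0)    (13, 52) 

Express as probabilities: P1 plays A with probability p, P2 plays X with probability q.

p = 0.8, q = 0.2

Work:
Find probabilities that make opponent indifferent:
P2 chooses q to make P1 indifferent between A and B
P1 chooses p to make P2 indifferent between X and Y
Mixed NE: P1 plays (A: 0.8, B: 0.2), P2 plays (X: 0.2, Y: 0.8)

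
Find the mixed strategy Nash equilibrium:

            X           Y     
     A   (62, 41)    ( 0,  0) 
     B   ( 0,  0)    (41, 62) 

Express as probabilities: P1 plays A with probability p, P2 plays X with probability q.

p = 0.6019, q = 0.3981

Work:
Find probabilities that make opponent indifferent:
P2 chooses q to make P1 indifferent between A and B
P1 chooses p to make P2 indifferent between X and Y
Mixed NE: P1 plays (A: 0.6019, B: 0.3981), P2 plays (X: 0.3981, Y: 0.6019)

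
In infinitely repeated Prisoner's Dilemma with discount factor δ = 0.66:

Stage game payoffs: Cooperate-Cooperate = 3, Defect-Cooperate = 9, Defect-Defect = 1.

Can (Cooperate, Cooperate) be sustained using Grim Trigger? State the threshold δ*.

δ* = 0.75; since δ = 0.66 < 0.75, cooperation cannot be sustained

Work:
For Grim Trigger:
Cooperate forever: 3/(1-δ)
Defect then punished: 9 + 1·δ/(1-δ)
Need: 3/(1-δ) ≥ 9 + 1·δ/(1-δ)
Solving: δ ≥ (T-R)/(T-P) = (9-3)/(9-1) = 0.75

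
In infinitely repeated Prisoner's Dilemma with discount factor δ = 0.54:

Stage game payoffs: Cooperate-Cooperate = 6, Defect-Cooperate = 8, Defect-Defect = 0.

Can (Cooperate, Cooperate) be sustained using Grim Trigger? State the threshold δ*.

δ* = 0.25; since δ = 0.54 ≥ 0.25, cooperation can be sustained

Work:
For Grim Trigger:
Cooperate forever: 6/(1-δ)
Defect then punished: 8 + 0·δ/(1-δ)
Need: 6/(1-δ) ≥ 8 + 0·δ/(1-δ)
Solving: δ ≥ (T-R)/(T-P) = (8-6)/(8-0) = 0.25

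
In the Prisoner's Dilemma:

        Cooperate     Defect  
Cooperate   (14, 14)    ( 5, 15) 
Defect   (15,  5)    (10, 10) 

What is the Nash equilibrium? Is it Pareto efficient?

(Defect, Defect) is NE; not Pareto efficient

Work:
Defect dominates Cooperate for both players:
If P2 cooperates: Defect (15) > Cooperate (14)
If P2 defects: Defect (10) > Cooperate (5)
NE: (Defect, Defect) with payoff (10, 10)
But (Cooperate, Cooperate) = (14, 14) Pareto dominates (10, 10)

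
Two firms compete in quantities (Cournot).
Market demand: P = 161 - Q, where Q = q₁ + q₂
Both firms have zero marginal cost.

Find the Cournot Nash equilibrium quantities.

q₁* = q₂* = 53.67; P* = 53.67

Work:
Profit: π_i = P·q_i = (a - q_i - q_j)·q_i
FOC: ∂π_i/∂q_i = a - 2q_i - q_j = 0
Reaction function: q_i = (161 - q_j)/2
Symmetry: q* = 161/3 = 53.67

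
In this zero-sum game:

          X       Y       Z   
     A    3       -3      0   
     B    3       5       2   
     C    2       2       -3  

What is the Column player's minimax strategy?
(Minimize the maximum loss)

Column should play Z, value = 2

Work:
Column player minimizes Row's maximum payoff:
Column X: max payoff to Row = 3
Column Y: max payoff to Row = 5
Column Z: max payoff to Row = 2
Minimum is 2, achieved by column Z.
Minimax strategy: Z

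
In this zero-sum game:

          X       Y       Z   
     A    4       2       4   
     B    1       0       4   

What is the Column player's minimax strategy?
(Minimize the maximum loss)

Column should play Y, value = 2

Work:
Column player minimizes Row's maximum payoff:
Column X: max payoff to Row = 4
Column Y: max payoff to Row = 2
Column Z: max payoff to Row = 4
Minimum is 2, achieved by column Y.
Minimax strategy: Y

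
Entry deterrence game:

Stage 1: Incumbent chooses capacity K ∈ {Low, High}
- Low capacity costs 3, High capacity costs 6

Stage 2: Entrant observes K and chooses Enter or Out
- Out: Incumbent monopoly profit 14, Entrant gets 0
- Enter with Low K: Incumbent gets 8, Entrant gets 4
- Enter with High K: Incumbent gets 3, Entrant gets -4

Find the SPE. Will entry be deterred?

SPE: (High, Enter|Low, Out|High); Entry deterred. Incumbent net profit = 8

Work:
After Low K: Entrant enters (4 > 0)
After High K: Entrant stays out (-4 < 0)
Incumbent: Low → 8−3=5, High → 14−6=8
Incumbent chooses High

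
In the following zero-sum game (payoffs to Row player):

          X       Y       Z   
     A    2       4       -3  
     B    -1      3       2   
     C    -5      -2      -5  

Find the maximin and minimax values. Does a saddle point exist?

Maximin = -1, Minimax = 2, Saddle: False

Work:
Row minimums: [-3, -1, -5] → maximin = -1
Column maximums: [2, 4, 2] → minimax = 2
No saddle point (maximin ≠ minimax). Mixed strategy needed.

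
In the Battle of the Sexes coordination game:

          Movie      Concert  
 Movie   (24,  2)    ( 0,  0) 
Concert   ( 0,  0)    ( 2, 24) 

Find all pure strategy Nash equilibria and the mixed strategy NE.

Pure NE: (Movie, Movie) and (Concert, Concert); Mixed NE: p = 0.9231, q = 0.0769

Work:
Check pure NE:
(Movie, Movie): (24, 2) - no unilateral deviation beneficial
(Concert, Concert): (2, 24) - no unilateral deviation beneficial
Mixed NE: P1 plays Movie with p = 0.9231, P2 plays Movie with q = 0.0769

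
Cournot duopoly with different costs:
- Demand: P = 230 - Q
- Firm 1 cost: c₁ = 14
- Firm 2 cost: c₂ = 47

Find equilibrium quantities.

q₁* = 83.0, q₂* = 50.0

Work:
Reaction: q₁ = (230 - 14 - q₂)/2
Reaction: q₂ = (230 - 47 - q₁)/2
Solve simultaneously:
q₁* = (230 - 2×14 + 47)/3 = 83.0
q₂* = (230 - 2×47 + 14)/3 = 50.0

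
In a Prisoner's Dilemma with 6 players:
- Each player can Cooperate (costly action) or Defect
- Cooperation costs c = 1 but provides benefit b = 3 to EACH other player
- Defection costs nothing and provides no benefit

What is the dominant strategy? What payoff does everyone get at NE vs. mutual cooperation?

Dominant: Defect; NE payoff = 0; Coop payoff = 14

Work:
Defect dominates (saves cost c = 1, benefit to others is external)
NE: All defect → everyone gets 0
If all cooperate: each receives (5)×3 - 1 = 14
Social dilemma: 14 > 0 but NE gives 0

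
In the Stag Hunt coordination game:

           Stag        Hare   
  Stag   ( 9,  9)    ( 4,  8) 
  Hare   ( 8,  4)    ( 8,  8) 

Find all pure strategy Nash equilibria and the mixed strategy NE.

Pure NE: (Stag, Stag) and (Hare, Hare); Mixed NE: p = 0.8, q = 0.8

Work:
Check pure NE:
(Stag, Stag): (9, 9) - no unilateral deviation beneficial
(Hare, Hare): (8, 8) - no unilateral deviation beneficial
Mixed NE: P1 plays Stag with p = 0.8, P2 plays Stag with q = 0.8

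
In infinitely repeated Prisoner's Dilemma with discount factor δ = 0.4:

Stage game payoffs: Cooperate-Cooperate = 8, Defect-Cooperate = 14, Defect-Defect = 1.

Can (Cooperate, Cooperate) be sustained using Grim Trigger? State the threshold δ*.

δ* = 0.4615; since δ = 0.4 < 0.4615, cooperation cannot be sustained

Work:
For Grim Trigger:
Cooperate forever: 8/(1-δ)
Defect then punished: 14 + 1·δ/(1-δ)
Need: 8/(1-δ) ≥ 14 + 1·δ/(1-δ)
Solving: δ ≥ (T-R)/(T-P) = (14-8)/(14-1) = 0.4615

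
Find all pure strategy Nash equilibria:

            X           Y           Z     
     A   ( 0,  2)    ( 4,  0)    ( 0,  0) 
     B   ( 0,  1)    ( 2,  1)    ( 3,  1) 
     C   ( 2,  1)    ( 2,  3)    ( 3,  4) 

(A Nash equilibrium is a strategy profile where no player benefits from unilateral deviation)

Nash equilibrium: (B, Z), (C, Z)

Work:
Best responses:
  P1 vs X: payoffs [0, 0, 2] → best response C (payoff 2)
  P1 vs Y: payoffs [4, 2, 2] → best response A (payoff 4)
  P1 vs Z: payoffs [0, 3, 3] → best response B/C (payoff 3)
  P2 vs A: payoffs [2, 0, 0] → best response X (payoff 2)
  P2 vs B: payoffs [1, 1, 1] → best response X/Y/Z (payoff 1)
  P2 vs C: payoffs [1, 3, 4] → best response Z (payoff 4)
Mutual best responses: (B,Z), (C,Z) → Nash equilibria.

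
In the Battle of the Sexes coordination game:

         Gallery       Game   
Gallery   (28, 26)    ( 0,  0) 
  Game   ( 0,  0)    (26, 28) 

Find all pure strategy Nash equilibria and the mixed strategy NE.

Pure NE: (Gallery, Gallery) and (Game, Game); Mixed NE: p = 0.5185, q = 0.4815

Work:
Check pure NE:
(Gallery, Gallery): (28, 26) - no unilateral deviation beneficial
(Game, Game): (26, 28) - no unilateral deviation beneficial
Mixed NE: P1 plays Gallery with p = 0.5185, P2 plays Gallery with q = 0.4815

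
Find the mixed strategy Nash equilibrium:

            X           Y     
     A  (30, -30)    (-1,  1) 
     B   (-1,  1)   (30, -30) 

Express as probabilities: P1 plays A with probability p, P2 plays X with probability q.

p = 0.5, q = 0.5

Work:
Find probabilities that make opponent indifferent:
P2 chooses q to make P1 indifferent between A and B
P1 chooses p to make P2 indifferent between X and Y
Mixed NE: P1 plays (A: 0.5, B: 0.5), P2 plays (X: 0.5, Y: 0.5)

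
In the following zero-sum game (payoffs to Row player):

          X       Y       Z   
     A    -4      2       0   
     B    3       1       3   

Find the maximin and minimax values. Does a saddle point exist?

Maximin = 1, Minimax = 2, Saddle: False

Work:
Row minimums: [-4, 1] → maximin = 1
Column maximums: [3, 2, 3] → minimax = 2
No saddle point (maximin ≠ minimax). Mixed strategy needed.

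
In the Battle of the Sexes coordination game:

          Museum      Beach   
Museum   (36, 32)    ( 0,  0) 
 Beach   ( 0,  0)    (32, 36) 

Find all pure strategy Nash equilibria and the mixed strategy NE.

Pure NE: (Museum, Museum) and (Beach, Beach); Mixed NE: p = 0.5294, q = 0.4706

Work:
Check pure NE:
(Museum, Museum): (36, 32) - no unilateral deviation beneficial
(Beach, Beach): (32, 36) - no unilateral deviation beneficial
Mixed NE: P1 plays Museum with p = 0.5294, P2 plays Museum with q = 0.4706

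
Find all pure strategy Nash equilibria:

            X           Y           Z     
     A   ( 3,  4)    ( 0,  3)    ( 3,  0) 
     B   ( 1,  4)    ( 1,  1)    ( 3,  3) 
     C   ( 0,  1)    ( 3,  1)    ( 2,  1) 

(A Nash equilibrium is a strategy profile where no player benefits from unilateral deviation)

Nash equilibrium: (A, X), (C, Y)

Work:
Best responses:
  P1 vs X: payoffs [3, 1, 0] → best response A (payoff 3)
  P1 vs Y: payoffs [0, 1, 3] → best response C (payoff 3)
  P1 vs Z: payoffs [3, 3, 2] → best response A/B (payoff 3)
  P2 vs A: payoffs [4, 3, 0] → best response X (payoff 4)
  P2 vs B: payoffs [4, 1, 3] → best response X (payoff 4)
  P2 vs C: payoffs [1, 1, 1] → best response X/Y/Z (payoff 1)
Mutual best responses: (A,X), (C,Y) → Nash equilibria.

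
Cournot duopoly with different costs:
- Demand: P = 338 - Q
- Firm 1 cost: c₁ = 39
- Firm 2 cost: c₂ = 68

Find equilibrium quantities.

q₁* = 109.33, q₂* = 80.33

Work:
Reaction: q₁ = (338 - 39 - q₂)/2
Reaction: q₂ = (338 - 68 - q₁)/2
Solve simultaneously:
q₁* = (338 - 2×39 + 68)/3 = 109.33
q₂* = (338 - 2×68 + 39)/3 = 80.33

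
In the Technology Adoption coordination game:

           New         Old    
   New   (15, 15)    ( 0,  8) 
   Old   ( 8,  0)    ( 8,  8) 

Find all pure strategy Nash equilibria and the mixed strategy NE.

Pure NE: (New, New) and (Old, Old); Mixed NE: p = 0.5333, q = 0.5333

Work:
Check pure NE:
(New, New): (15, 15) - no unilateral deviation beneficial
(Old, Old): (8, 8) - no unilateral deviation beneficial
Mixed NE: P1 plays New with p = 0.5333, P2 plays New with q = 0.5333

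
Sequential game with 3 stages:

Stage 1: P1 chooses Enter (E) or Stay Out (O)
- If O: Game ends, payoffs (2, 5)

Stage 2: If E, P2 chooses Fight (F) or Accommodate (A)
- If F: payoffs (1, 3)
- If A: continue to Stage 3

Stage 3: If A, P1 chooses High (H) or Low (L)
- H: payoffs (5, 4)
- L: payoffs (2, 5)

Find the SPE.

SPE: (E, A, H); Outcome (5, 4)

Work:
Stage 3: P1 chooses H (5 vs 2)
Stage 2: P2: F->3, A->4 (anticipating H). Choose A
Stage 1: P1: O->2, E->5 (anticipating A, H). Choose E
SPE path: E -> A -> H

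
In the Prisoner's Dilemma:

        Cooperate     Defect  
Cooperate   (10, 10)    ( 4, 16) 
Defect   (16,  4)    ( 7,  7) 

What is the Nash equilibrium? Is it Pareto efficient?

(Defect, Defect) is NE; not Pareto efficient

Work:
Defect dominates Cooperate for both players:
If P2 cooperates: Defect (16) > Cooperate (10)
If P2 defects: Defect (7) > Cooperate (4)
NE: (Defect, Defect) with payoff (7, 7)
But (Cooperate, Cooperate) = (10, 10) Pareto dominates (7, 7)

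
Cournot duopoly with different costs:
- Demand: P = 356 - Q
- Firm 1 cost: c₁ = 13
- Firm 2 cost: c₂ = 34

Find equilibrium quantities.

q₁* = 121.33, q₂* = 100.33

Work:
Reaction: q₁ = (356 - 13 - q₂)/2
Reaction: q₂ = (356 - 34 - q₁)/2
Solve simultaneously:
q₁* = (356 - 2×13 + 34)/3 = 121.33
q₂* = (356 - 2×34 + 13)/3 = 100.33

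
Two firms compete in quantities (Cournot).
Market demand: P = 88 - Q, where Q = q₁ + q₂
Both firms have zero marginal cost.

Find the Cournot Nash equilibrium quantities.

q₁* = q₂* = 29.33; P* = 29.33

Work:
Profit: π_i = P·q_i = (a - q_i - q_j)·q_i
FOC: ∂π_i/∂q_i = a - 2q_i - q_j = 0
Reaction function: q_i = (88 - q_j)/2
Symmetry: q* = 88/3 = 29.33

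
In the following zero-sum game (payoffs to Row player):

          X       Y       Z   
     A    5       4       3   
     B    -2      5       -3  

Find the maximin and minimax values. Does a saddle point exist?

Maximin = 3, Minimax = 3, Saddle: True

Work:
Row minimums: [3, -3] → maximin = 3
Column maximums: [5, 5, 3] → minimax = 3
Saddle point exists! Game value = 3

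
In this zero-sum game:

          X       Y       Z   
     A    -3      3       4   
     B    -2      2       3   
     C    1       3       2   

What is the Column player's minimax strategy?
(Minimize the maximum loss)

Column should play X, value = 1

Work:
Column player minimizes Row's maximum payoff:
Column X: max payoff to Row = 1
Column Y: max payoff to Row = 3
Column Z: max payoff to Row = 4
Minimum is 1, achieved by column X.
Minimax strategy: X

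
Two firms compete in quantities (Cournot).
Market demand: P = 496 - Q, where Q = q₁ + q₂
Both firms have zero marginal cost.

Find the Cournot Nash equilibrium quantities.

q₁* = q₂* = 165.33; P* = 165.33

Work:
Profit: π_i = P·q_i = (a - q_i - q_j)·q_i
FOC: ∂π_i/∂q_i = a - 2q_i - q_j = 0
Reaction function: q_i = (496 - q_j)/2
Symmetry: q* = 496/3 = 165.33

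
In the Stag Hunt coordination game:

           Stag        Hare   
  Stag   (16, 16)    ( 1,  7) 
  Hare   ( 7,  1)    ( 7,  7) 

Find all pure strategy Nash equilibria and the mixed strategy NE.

Pure NE: (Stag, Stag) and (Hare, Hare); Mixed NE: p = 0.4, q = 0.4

Work:
Check pure NE:
(Stag, Stag): (16, 16) - no unilateral deviation beneficial
(Hare, Hare): (7, 7) - no unilateral deviation beneficial
Mixed NE: P1 plays Stag with p = 0.4, P2 plays Stag with q = 0.4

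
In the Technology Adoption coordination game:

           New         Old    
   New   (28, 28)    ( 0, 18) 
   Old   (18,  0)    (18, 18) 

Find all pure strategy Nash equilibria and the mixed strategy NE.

Pure NE: (New, New) and (Old, Old); Mixed NE: p = 0.6429, q = 0.6429

Work:
Check pure NE:
(New, New): (28, 28) - no unilateral deviation beneficial
(Old, Old): (18, 18) - no unilateral deviation beneficial
Mixed NE: P1 plays New with p = 0.6429, P2 plays New with q = 0.6429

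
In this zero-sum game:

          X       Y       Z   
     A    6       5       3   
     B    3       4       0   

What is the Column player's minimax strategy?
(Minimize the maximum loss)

Column should play Z, value = 3

Work:
Column player minimizes Row's maximum payoff:
Column X: max payoff to Row = 6
Column Y: max payoff to Row = 5
Column Z: max payoff to Row = 3
Minimum is 3, achieved by column Z.
Minimax strategy: Z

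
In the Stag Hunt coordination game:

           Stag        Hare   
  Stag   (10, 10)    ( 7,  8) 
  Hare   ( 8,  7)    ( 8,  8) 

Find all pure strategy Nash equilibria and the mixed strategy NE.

Pure NE: (Stag, Stag) and (Hare, Hare); Mixed NE: p = 0.3333, q = 0.3333

Work:
Check pure NE:
(Stag, Stag): (10, 10) - no unilateral deviation beneficial
(Hare, Hare): (8, 8) - no unilateral deviation beneficial
Mixed NE: P1 plays Stag with p = 0.3333, P2 plays Stag with q = 0.3333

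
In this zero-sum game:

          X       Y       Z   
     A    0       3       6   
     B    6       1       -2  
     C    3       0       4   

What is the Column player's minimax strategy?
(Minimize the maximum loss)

Column should play Y, value = 3

Work:
Column player minimizes Row's maximum payoff:
Column X: max payoff to Row = 6
Column Y: max payoff to Row = 3
Column Z: max payoff to Row = 6
Minimum is 3, achieved by column Y.
Minimax strategy: Y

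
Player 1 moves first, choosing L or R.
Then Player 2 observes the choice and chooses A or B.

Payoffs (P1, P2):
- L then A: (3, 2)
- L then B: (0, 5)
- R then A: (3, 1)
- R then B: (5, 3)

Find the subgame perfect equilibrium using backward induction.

P1 plays R, P2 plays B after L and B after R; Payoff (5, 3)

Work:
Backward induction:
After L: P2 chooses B → P1 gets 0
After R: P2 chooses B → P1 gets 5
P1 chooses R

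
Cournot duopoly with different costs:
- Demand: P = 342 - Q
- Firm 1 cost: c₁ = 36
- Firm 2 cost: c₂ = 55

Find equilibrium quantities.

q₁* = 108.33, q₂* = 89.33

Work:
Reaction: q₁ = (342 - 36 - q₂)/2
Reaction: q₂ = (342 - 55 - q₁)/2
Solve simultaneously:
q₁* = (342 - 2×36 + 55)/3 = 108.33
q₂* = (342 - 2×55 + 36)/3 = 89.33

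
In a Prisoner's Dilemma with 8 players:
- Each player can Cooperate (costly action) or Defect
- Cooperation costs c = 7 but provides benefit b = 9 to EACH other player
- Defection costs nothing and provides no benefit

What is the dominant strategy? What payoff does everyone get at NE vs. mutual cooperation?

Dominant: Defect; NE payoff = 0; Coop payoff = 56

Work:
Defect dominates (saves cost c = 7, benefit to others is external)
NE: All defect → everyone gets 0
If all cooperate: each receives (7)×9 - 7 = 56
Social dilemma: 56 > 0 but NE gives 0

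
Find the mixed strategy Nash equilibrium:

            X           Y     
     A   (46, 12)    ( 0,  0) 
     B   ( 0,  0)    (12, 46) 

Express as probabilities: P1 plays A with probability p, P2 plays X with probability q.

p = 0.7931, q = 0.2069

Work:
Find probabilities that make opponent indifferent:
P2 chooses q to make P1 indifferent between A and B
P1 chooses p to make P2 indifferent between X and Y
Mixed NE: P1 plays (A: 0.7931, B: 0.2069), P2 plays (X: 0.2069, Y: 0.7931)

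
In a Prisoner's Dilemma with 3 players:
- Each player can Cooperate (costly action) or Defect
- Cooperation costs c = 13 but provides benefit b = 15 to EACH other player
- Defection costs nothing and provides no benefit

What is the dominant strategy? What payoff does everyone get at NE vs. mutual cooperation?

Dominant: Defect; NE payoff = 0; Coop payoff = 17

Work:
Defect dominates (saves cost c = 13, benefit to others is external)
NE: All defect → everyone gets 0
If all cooperate: each receives (2)×15 - 13 = 17
Social dilemma: 17 > 0 but NE gives 0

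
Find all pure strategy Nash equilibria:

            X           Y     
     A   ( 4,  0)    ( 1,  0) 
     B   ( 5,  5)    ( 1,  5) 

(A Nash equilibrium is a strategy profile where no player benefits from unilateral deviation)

Nash equilibrium: (A, Y), (B, X), (B, Y)

Work:
Best responses:
  P1 vs X: payoffs [4, 5] → best response B (payoff 5)
  P1 vs Y: payoffs [1, 1] → best response A/B (payoff 1)
  P2 vs A: payoffs [0, 0] → best response X/Y (payoff 0)
  P2 vs B: payoffs [5, 5] → best response X/Y (payoff 5)
Mutual best responses: (A,Y), (B,X), (B,Y) → Nash equilibria.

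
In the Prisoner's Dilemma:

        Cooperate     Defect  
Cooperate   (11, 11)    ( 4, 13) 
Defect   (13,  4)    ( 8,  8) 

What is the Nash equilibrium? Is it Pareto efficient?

(Defect, Defect) is NE; not Pareto efficient

Work:
Defect dominates Cooperate for both players:
If P2 cooperates: Defect (13) > Cooperate (11)
If P2 defects: Defect (8) > Cooperate (4)
NE: (Defect, Defect) with payoff (8, 8)
But (Cooperate, Cooperate) = (11, 11) Pareto dominates (8, 8)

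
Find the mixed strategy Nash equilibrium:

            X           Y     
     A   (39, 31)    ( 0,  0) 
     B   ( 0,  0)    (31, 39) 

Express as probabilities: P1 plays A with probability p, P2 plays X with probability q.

p = 0.5571, q = 0.4429

Work:
Find probabilities that make opponent indifferent:
P2 chooses q to make P1 indifferent between A and B
P1 chooses p to make P2 indifferent between X and Y
Mixed NE: P1 plays (A: 0.5571, B: 0.4429), P2 plays (X: 0.4429, Y: 0.5571)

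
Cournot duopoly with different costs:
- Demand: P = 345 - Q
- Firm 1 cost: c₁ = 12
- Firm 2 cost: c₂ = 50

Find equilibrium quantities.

q₁* = 123.67, q₂* = 85.67

Work:
Reaction: q₁ = (345 - 12 - q₂)/2
Reaction: q₂ = (345 - 50 - q₁)/2
Solve simultaneously:
q₁* = (345 - 2×12 + 50)/3 = 123.67
q₂* = (345 - 2×50 + 12)/3 = 85.67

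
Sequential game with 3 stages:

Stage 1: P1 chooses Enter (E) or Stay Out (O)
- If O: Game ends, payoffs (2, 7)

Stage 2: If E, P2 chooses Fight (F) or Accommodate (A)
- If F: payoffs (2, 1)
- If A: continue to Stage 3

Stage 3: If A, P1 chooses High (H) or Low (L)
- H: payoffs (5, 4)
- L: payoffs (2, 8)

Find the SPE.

SPE: (E, A, H); Outcome (5, 4)

Work:
Stage 3: P1 chooses H (5 vs 2)
Stage 2: P2: F->1, A->4 (anticipating H). Choose A
Stage 1: P1: O->2, E->5 (anticipating A, H). Choose E
SPE path: E -> A -> H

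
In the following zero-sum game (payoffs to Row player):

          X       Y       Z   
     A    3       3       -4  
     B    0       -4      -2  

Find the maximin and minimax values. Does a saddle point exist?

Maximin = -4, Minimax = -2, Saddle: False

Work:
Row minimums: [-4, -4] → maximin = -4
Column maximums: [3, 3, -2] → minimax = -2
No saddle point (maximin ≠ minimax). Mixed strategy needed.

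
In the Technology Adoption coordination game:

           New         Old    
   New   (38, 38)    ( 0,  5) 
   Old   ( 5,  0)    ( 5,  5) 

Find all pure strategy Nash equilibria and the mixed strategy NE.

Pure NE: (New, New) and (Old, Old); Mixed NE: p = 0.1316, q = 0.1316

Work:
Check pure NE:
(New, New): (38, 38) - no unilateral deviation beneficial
(Old, Old): (5, 5) - no unilateral deviation beneficial
Mixed NE: P1 plays New with p = 0.1316, P2 plays New with q = 0.1316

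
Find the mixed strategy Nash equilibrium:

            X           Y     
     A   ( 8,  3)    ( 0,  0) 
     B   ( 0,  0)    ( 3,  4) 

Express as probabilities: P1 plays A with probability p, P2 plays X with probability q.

p = 0.5714, q = 0.2727

Work:
Find probabilities that make opponent indifferent:
P2 chooses q to make P1 indifferent between A and B
P1 chooses p to make P2 indifferent between X and Y
Mixed NE: P1 plays (A: 0.5714, B: 0.4286), P2 plays (X: 0.2727, Y: 0.7273)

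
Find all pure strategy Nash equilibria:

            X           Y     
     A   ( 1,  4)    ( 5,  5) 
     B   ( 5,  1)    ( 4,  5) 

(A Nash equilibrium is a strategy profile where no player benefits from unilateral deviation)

Nash equilibrium: (A, Y)

Work:
Best responses:
  P1 vs X: payoffs [1, 5] → best response B (payoff 5)
  P1 vs Y: payoffs [5, 4] → best response A (payoff 5)
  P2 vs A: payoffs [4, 5] → best response Y (payoff 5)
  P2 vs B: payoffs [1, 5] → best response Y (payoff 5)
Mutual best responses: (A,Y) → Nash equilibria.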